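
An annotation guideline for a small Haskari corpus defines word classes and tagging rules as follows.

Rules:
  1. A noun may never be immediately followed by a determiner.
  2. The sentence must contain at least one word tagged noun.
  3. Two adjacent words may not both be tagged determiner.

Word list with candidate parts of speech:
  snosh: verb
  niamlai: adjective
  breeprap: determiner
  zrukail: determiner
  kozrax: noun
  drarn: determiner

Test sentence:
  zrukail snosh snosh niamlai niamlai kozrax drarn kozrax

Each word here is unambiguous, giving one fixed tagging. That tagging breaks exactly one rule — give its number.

1

Fixed tagging: determiner verb verb adjective adjective noun determiner noun.
Rule check: R1 violated, R2 holds, R3 holds.
Only rule 1 fails.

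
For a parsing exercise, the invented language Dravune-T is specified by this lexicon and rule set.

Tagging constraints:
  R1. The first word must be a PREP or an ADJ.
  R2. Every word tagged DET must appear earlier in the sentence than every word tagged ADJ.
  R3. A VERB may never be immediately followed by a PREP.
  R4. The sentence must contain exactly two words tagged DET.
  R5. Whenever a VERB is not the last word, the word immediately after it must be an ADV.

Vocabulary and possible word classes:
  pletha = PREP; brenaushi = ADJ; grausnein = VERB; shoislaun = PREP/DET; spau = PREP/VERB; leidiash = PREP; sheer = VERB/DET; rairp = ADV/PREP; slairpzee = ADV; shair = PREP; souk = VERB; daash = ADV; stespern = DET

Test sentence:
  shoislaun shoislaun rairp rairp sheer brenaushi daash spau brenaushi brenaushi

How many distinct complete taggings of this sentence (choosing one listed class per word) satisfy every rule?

4

Candidates per position — 1:shoislaun {PREP,DET}; 2:shoislaun {PREP,DET}; 3:rairp {ADV,PREP}; 4:rairp {ADV,PREP}; 5:sheer {VERB,DET}; 6:brenaushi {ADJ}; 7:daash {ADV}; 8:spau {PREP,VERB}; 9:brenaushi {ADJ}; 10:brenaushi {ADJ}.
There are 64 candidate sequences in total.
The sequences that satisfy every rule: PREP DET ADV ADV DET ADJ ADV PREP ADJ ADJ; PREP DET ADV PREP DET ADJ ADV PREP ADJ ADJ; PREP DET PREP ADV DET ADJ ADV PREP ADJ ADJ; PREP DET PREP PREP DET ADJ ADV PREP ADJ ADJ.
Count = 4.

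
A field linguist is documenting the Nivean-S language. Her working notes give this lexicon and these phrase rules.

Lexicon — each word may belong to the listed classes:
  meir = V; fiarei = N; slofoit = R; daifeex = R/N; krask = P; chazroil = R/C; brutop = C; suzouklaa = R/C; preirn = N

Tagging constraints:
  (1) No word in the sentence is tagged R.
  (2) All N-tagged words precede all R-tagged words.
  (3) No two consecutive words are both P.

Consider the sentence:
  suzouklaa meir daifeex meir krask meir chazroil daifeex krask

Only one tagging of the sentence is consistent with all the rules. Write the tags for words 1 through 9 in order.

Candidates per position — 1:suzouklaa {R,C}; 2:meir {V}; 3:daifeex {R,N}; 4:meir {V}; 5:krask {P}; 6:meir {V}; 7:chazroil {R,C}; 8:daifeex {R,N}; 9:krask {P}.
Word 1 cannot be R — rule 1 would then fail for every completion. It is C.
Word 3 cannot be R — rule 1 would then fail for every completion. It is N.
Word 7 cannot be R — rule 1 would then fail for every completion. It is C.
Word 8 cannot be R — rule 1 would then fail for every completion. It is N.
That leaves exactly one tagging: C V N V P V C N P.
Check: rule 1 satisfied; rule 2 satisfied; rule 3 satisfied.

C V N V P V C N P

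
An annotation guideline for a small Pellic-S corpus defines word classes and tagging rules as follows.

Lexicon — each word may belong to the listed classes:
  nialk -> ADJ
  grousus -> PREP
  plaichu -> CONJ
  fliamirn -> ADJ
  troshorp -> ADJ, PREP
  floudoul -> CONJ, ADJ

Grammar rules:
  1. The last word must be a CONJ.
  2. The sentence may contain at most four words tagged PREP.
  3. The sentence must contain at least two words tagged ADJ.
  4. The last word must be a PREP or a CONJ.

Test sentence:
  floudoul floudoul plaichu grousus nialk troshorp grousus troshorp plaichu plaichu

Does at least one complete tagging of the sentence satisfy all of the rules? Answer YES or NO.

YES

Candidates per position — 1:floudoul {CONJ,ADJ}; 2:floudoul {CONJ,ADJ}; 3:plaichu {CONJ}; 4:grousus {PREP}; 5:nialk {ADJ}; 6:troshorp {ADJ,PREP}; 7:grousus {PREP}; 8:troshorp {ADJ,PREP}; 9:plaichu {CONJ}; 10:plaichu {CONJ}.
One satisfying assignment: ADJ ADJ CONJ PREP ADJ ADJ PREP PREP CONJ CONJ.
Checking: rule 1 holds; rule 2 holds; rule 3 holds; rule 4 holds.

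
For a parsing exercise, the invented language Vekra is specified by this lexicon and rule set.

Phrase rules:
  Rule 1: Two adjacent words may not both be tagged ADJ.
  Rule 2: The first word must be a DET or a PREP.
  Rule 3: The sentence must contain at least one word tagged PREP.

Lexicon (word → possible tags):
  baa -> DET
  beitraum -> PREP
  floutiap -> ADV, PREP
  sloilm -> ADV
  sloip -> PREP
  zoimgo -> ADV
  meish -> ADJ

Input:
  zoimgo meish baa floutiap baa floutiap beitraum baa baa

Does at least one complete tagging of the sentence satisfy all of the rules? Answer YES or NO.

Candidates per position — 1:zoimgo {ADV}; 2:meish {ADJ}; 3:baa {DET}; 4:floutiap {ADV,PREP}; 5:baa {DET}; 6:floutiap {ADV,PREP}; 7:beitraum {PREP}; 8:baa {DET}; 9:baa {DET}.
Rule 2 cannot be satisfied by any choice of tags from the lexicon.
So there is no consistent tagging.

NO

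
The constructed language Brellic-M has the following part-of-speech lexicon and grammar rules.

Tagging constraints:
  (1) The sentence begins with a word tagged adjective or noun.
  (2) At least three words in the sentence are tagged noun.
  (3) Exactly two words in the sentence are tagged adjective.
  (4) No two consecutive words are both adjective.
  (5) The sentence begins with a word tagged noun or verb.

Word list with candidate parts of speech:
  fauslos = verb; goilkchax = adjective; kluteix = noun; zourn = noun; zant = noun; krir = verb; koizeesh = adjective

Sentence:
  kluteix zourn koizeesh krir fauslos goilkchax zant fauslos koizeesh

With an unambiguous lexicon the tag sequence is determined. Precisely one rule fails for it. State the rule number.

Fixed tagging: noun noun adjective verb verb adjective noun verb adjective.
Checking each rule: R1 ✓, R2 ✓, R3 ✗, R4 ✓, R5 ✓.
Only rule 3 fails.

3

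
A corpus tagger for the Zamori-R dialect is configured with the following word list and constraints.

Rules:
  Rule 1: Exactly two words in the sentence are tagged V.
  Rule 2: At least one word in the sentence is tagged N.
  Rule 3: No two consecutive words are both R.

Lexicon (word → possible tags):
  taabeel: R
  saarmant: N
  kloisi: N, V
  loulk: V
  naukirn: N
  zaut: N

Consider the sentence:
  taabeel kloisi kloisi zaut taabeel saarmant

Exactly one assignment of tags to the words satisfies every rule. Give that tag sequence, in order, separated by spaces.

Candidates per position — 1:taabeel {R}; 2:kloisi {N,V}; 3:kloisi {N,V}; 4:zaut {N}; 5:taabeel {R}; 6:saarmant {N}.
If word 2 were N, no tagging could satisfy rule 1; so word 2 is V.
If word 3 were N, no tagging could satisfy rule 1; so word 3 is V.
So the tagging must be: R V V N R N.
Checking: rule 1 holds; rule 2 holds; rule 3 holds.

R V V N R N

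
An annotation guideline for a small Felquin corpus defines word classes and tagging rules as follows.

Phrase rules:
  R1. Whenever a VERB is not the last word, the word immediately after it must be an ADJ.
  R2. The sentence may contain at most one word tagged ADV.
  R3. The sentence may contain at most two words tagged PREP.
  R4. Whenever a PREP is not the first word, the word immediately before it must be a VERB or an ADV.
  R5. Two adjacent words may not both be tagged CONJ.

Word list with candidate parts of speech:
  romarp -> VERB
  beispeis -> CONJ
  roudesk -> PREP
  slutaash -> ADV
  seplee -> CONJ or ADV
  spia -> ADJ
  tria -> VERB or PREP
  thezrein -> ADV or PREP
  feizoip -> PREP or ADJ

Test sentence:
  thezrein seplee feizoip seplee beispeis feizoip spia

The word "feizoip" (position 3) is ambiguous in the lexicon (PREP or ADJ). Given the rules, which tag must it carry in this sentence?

ADJ

Candidates per position — 1:thezrein {ADV,PREP}; 2:seplee {CONJ,ADV}; 3:feizoip {PREP,ADJ}; 4:seplee {CONJ,ADV}; 5:beispeis {CONJ}; 6:feizoip {PREP,ADJ}; 7:spia {ADJ}.
Position 4: tagging it CONJ would leave rule 5 unsatisfiable, so it must be ADV.
Position 6: tagging it PREP would leave rule 4 unsatisfiable, so it must be ADJ.
Position 1: tagging it ADV would leave rule 2 unsatisfiable, so it must be PREP.
Position 2: tagging it ADV would leave rule 2 unsatisfiable, so it must be CONJ.
Position 3: tagging it PREP would leave rule 4 unsatisfiable, so it must be ADJ.
The unique satisfying tagging is: PREP CONJ ADJ ADV CONJ ADJ ADJ.
Rule-by-rule: rule 1 holds; rule 2 holds; rule 3 holds; rule 4 holds; rule 5 holds.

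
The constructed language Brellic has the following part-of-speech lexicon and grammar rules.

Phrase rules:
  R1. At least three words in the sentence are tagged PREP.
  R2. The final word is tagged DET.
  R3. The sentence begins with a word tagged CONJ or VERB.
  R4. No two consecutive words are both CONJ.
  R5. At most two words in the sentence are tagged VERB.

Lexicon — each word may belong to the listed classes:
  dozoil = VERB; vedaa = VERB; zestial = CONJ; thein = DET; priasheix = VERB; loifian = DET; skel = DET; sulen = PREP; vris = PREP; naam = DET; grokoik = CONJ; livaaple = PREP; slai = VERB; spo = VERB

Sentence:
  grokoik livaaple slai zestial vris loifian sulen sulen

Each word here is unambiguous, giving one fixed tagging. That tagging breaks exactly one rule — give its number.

2

Fixed tagging: CONJ PREP VERB CONJ PREP DET PREP PREP.
Rule check: R1 pass, R2 fail, R3 pass, R4 pass, R5 pass.
Only rule 2 fails.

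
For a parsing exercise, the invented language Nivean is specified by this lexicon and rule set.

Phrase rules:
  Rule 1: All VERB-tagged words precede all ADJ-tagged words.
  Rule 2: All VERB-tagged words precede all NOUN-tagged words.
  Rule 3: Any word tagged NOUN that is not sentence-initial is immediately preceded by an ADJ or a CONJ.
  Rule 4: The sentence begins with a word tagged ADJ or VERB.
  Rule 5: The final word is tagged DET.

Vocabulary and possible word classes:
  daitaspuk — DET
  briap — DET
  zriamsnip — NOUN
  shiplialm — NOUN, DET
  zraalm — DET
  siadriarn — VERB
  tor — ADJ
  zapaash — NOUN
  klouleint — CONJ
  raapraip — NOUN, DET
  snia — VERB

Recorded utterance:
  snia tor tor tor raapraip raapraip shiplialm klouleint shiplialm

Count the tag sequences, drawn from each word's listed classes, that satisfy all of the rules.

Candidates per position — 1:snia {VERB}; 2:tor {ADJ}; 3:tor {ADJ}; 4:tor {ADJ}; 5:raapraip {NOUN,DET}; 6:raapraip {NOUN,DET}; 7:shiplialm {NOUN,DET}; 8:klouleint {CONJ}; 9:shiplialm {NOUN,DET}.
There are 16 candidate sequences in total.
The sequences that satisfy every rule: VERB ADJ ADJ ADJ NOUN DET DET CONJ DET; VERB ADJ ADJ ADJ DET DET DET CONJ DET.
Count = 2.

2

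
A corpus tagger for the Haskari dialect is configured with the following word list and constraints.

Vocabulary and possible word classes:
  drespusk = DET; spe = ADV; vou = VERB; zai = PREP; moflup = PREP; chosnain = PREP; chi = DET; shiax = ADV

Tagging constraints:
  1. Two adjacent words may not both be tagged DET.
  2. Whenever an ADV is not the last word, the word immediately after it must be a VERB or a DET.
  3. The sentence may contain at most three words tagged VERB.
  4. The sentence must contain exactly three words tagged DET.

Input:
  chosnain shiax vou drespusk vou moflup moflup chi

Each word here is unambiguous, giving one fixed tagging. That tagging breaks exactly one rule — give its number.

4

Fixed tagging: PREP ADV VERB DET VERB PREP PREP DET.
Applying the rules: R1 ✓, R2 ✓, R3 ✓, R4 ✗.
Only rule 4 fails.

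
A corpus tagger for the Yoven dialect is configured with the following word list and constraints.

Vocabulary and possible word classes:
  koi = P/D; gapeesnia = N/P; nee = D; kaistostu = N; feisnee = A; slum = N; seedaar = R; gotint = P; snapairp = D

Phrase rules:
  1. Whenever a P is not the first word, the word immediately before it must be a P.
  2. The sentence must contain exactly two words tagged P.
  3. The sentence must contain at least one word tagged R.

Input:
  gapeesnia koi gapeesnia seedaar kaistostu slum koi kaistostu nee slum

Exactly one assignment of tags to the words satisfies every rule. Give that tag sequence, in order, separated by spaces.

P P N R N N D N D N

Candidates per position — 1:gapeesnia {N,P}; 2:koi {P,D}; 3:gapeesnia {N,P}; 4:seedaar {R}; 5:kaistostu {N}; 6:slum {N}; 7:koi {P,D}; 8:kaistostu {N}; 9:nee {D}; 10:slum {N}.
Position 7: tagging it P would leave rule 1 unsatisfiable, so it must be D.
The remaining ambiguous positions (1, 2, 3) are resolved jointly — only one combination satisfies every rule.
The only consistent sequence is: P P N R N N D N D N.
Checking: rule 1 satisfied; rule 2 satisfied; rule 3 satisfied.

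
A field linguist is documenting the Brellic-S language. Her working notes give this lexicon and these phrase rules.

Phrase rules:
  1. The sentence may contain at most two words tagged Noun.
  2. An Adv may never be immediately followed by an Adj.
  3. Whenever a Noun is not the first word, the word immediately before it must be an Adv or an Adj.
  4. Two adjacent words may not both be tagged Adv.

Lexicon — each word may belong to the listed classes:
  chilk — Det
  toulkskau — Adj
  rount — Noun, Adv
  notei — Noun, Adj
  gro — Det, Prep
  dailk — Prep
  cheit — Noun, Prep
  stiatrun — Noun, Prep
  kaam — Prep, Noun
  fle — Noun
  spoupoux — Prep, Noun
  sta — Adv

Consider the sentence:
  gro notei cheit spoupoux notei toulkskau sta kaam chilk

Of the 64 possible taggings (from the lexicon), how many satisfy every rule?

8

Candidates per position — 1:gro {Det,Prep}; 2:notei {Noun,Adj}; 3:cheit {Noun,Prep}; 4:spoupoux {Prep,Noun}; 5:notei {Noun,Adj}; 6:toulkskau {Adj}; 7:sta {Adv}; 8:kaam {Prep,Noun}; 9:chilk {Det}.
There are 64 candidate sequences in total.
Checking each against the rules leaves 8 sequences.
Count = 8.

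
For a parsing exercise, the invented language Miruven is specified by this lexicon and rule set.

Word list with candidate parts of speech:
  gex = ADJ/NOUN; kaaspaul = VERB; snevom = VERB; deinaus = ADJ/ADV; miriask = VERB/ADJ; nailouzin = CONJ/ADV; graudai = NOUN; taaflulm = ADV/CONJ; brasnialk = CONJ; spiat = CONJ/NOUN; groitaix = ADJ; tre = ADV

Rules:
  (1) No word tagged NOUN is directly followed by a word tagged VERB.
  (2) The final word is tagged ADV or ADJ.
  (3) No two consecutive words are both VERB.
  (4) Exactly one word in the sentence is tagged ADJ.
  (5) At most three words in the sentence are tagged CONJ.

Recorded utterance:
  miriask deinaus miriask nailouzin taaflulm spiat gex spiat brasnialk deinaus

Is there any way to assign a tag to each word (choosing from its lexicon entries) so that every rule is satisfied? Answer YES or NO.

YES

Candidates per position — 1:miriask {VERB,ADJ}; 2:deinaus {ADJ,ADV}; 3:miriask {VERB,ADJ}; 4:nailouzin {CONJ,ADV}; 5:taaflulm {ADV,CONJ}; 6:spiat {CONJ,NOUN}; 7:gex {ADJ,NOUN}; 8:spiat {CONJ,NOUN}; 9:brasnialk {CONJ}; 10:deinaus {ADJ,ADV}.
One satisfying assignment: VERB ADJ VERB ADV ADV CONJ NOUN NOUN CONJ ADV.
Check: rule 1 holds; rule 2 holds; rule 3 holds; rule 4 holds; rule 5 holds.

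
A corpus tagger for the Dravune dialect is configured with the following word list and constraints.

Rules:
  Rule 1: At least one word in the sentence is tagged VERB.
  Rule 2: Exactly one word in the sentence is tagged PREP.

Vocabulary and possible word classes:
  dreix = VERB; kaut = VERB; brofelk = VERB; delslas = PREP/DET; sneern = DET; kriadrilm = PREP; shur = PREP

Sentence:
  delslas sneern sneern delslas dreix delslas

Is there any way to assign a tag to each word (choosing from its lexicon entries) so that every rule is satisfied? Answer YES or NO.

YES

Candidates per position — 1:delslas {PREP,DET}; 2:sneern {DET}; 3:sneern {DET}; 4:delslas {PREP,DET}; 5:dreix {VERB}; 6:delslas {PREP,DET}.
One satisfying assignment: PREP DET DET DET VERB DET.
Checking: rule 1 ✓; rule 2 ✓.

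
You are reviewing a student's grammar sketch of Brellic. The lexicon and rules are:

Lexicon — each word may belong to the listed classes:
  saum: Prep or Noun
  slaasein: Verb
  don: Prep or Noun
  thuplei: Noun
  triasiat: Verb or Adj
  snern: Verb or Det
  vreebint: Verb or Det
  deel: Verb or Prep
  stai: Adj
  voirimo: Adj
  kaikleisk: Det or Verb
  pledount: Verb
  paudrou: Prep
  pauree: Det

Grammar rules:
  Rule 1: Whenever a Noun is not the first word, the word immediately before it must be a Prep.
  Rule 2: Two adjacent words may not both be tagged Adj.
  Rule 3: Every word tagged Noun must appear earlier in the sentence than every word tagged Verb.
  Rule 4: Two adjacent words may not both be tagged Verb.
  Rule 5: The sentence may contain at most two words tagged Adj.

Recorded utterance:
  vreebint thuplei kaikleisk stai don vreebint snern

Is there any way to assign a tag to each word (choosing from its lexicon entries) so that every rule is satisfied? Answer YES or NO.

Candidates per position — 1:vreebint {Verb,Det}; 2:thuplei {Noun}; 3:kaikleisk {Det,Verb}; 4:stai {Adj}; 5:don {Prep,Noun}; 6:vreebint {Verb,Det}; 7:snern {Verb,Det}.
Rule 1 cannot be satisfied by any choice of tags from the lexicon.
So there is no consistent tagging.

NO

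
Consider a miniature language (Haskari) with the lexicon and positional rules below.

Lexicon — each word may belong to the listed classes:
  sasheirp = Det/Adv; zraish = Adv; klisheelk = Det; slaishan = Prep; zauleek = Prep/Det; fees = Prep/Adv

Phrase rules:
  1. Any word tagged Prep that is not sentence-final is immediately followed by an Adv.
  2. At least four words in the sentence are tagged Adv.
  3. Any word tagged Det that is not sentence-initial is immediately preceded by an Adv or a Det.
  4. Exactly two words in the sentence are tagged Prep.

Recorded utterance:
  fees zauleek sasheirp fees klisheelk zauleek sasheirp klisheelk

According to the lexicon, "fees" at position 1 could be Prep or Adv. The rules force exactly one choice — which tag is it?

Candidates per position — 1:fees {Prep,Adv}; 2:zauleek {Prep,Det}; 3:sasheirp {Det,Adv}; 4:fees {Prep,Adv}; 5:klisheelk {Det}; 6:zauleek {Prep,Det}; 7:sasheirp {Det,Adv}; 8:klisheelk {Det}.
Position 1: Prep is ruled out by rule 1; that leaves Adv.
Position 3: Det is ruled out by rule 2; that leaves Adv.
Position 4: Prep is ruled out by rule 1; that leaves Adv.
Position 6: Det is ruled out by rule 4; that leaves Prep.
Position 7: Det is ruled out by rule 1; that leaves Adv.
Position 2: Det is ruled out by rule 4; that leaves Prep.
The unique satisfying tagging is: Adv Prep Adv Adv Det Prep Adv Det.
Rule-by-rule: rule 1 ok; rule 2 ok; rule 3 ok; rule 4 ok.

Adv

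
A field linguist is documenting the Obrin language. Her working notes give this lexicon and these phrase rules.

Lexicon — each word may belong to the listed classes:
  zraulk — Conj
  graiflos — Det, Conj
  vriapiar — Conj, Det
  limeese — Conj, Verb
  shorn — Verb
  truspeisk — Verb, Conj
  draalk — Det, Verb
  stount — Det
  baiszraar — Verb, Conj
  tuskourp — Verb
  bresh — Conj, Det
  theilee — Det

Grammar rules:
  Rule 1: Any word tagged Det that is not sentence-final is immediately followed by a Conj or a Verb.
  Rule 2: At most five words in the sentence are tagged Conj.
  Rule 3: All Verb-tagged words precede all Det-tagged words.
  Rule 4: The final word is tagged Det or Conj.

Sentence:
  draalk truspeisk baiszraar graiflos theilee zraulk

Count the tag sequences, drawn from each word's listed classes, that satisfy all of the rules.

Candidates per position — 1:draalk {Det,Verb}; 2:truspeisk {Verb,Conj}; 3:baiszraar {Verb,Conj}; 4:graiflos {Det,Conj}; 5:theilee {Det}; 6:zraulk {Conj}.
There are 16 candidate sequences in total.
The sequences that satisfy every rule: Det Conj Conj Conj Det Conj; Verb Verb Verb Conj Det Conj; Verb Verb Conj Conj Det Conj; Verb Conj Verb Conj Det Conj; Verb Conj Conj Conj Det Conj.
Count = 5.

5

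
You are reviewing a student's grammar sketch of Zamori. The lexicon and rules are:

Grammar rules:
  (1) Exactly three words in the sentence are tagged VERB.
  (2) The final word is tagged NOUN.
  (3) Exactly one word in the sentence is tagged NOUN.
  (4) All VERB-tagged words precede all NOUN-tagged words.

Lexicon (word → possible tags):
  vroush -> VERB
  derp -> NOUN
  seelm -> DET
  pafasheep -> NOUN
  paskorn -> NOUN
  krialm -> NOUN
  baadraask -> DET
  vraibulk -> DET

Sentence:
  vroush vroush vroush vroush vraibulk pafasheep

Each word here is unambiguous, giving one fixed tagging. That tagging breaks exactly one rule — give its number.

Fixed tagging: VERB VERB VERB VERB DET NOUN.
Applying the rules: R1 fail, R2 pass, R3 pass, R4 pass.
Only rule 1 fails.

1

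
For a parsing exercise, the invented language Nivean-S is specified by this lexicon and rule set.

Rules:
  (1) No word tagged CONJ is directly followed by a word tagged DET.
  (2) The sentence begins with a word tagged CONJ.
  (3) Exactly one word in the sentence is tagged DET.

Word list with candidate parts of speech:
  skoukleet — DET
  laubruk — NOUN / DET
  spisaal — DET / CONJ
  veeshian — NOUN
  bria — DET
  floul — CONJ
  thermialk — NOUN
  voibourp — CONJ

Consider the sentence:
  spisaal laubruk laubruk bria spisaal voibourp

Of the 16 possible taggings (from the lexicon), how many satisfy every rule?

1

Candidates per position — 1:spisaal {DET,CONJ}; 2:laubruk {NOUN,DET}; 3:laubruk {NOUN,DET}; 4:bria {DET}; 5:spisaal {DET,CONJ}; 6:voibourp {CONJ}.
There are 16 candidate sequences in total.
The sequences that satisfy every rule: CONJ NOUN NOUN DET CONJ CONJ.
Count = 1.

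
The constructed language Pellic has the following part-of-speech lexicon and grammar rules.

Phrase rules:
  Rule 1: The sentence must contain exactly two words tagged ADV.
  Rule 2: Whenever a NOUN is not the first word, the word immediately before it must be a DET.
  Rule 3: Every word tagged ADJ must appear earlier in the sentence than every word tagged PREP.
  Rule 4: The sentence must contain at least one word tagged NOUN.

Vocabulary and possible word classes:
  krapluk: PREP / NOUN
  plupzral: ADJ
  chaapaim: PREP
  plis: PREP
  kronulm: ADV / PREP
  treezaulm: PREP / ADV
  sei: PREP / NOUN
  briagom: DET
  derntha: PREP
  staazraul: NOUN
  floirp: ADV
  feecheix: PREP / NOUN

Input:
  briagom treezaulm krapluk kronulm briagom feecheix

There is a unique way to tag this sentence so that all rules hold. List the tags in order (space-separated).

Candidates per position — 1:briagom {DET}; 2:treezaulm {PREP,ADV}; 3:krapluk {PREP,NOUN}; 4:kronulm {ADV,PREP}; 5:briagom {DET}; 6:feecheix {PREP,NOUN}.
Position 2: PREP is ruled out by rule 1; that leaves ADV.
Position 3: NOUN is ruled out by rule 2; that leaves PREP.
Position 4: PREP is ruled out by rule 1; that leaves ADV.
Position 6: PREP is ruled out by rule 4; that leaves NOUN.
So the tagging must be: DET ADV PREP ADV DET NOUN.
Checking: rule 1 ok; rule 2 ok; rule 3 ok; rule 4 ok.

DET ADV PREP ADV DET NOUN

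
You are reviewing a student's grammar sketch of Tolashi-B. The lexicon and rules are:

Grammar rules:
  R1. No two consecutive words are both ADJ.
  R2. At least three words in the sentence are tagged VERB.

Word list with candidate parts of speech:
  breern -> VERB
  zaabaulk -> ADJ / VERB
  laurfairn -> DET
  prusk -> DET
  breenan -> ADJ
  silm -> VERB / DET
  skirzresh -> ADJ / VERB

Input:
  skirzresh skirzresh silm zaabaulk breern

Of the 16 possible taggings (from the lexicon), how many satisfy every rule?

10

Candidates per position — 1:skirzresh {ADJ,VERB}; 2:skirzresh {ADJ,VERB}; 3:silm {VERB,DET}; 4:zaabaulk {ADJ,VERB}; 5:breern {VERB}.
There are 16 candidate sequences in total.
Checking each against the rules leaves 10 sequences.
Count = 10.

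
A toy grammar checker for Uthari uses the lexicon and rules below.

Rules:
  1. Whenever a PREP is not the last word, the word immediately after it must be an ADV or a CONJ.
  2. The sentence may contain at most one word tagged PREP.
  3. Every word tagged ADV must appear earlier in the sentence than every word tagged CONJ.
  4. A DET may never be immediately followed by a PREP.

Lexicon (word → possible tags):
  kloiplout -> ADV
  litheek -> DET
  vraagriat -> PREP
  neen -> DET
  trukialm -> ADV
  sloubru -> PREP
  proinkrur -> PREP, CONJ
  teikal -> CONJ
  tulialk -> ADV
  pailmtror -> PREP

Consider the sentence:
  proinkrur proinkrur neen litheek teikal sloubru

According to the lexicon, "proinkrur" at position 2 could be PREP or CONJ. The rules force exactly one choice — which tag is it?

CONJ

Candidates per position — 1:proinkrur {PREP,CONJ}; 2:proinkrur {PREP,CONJ}; 3:neen {DET}; 4:litheek {DET}; 5:teikal {CONJ}; 6:sloubru {PREP}.
Position 1: PREP is ruled out by rule 2; that leaves CONJ.
Position 2: PREP is ruled out by rule 1; that leaves CONJ.
The only consistent sequence is: CONJ CONJ DET DET CONJ PREP.
Verifying each rule — rule 1 ok; rule 2 ok; rule 3 ok; rule 4 ok.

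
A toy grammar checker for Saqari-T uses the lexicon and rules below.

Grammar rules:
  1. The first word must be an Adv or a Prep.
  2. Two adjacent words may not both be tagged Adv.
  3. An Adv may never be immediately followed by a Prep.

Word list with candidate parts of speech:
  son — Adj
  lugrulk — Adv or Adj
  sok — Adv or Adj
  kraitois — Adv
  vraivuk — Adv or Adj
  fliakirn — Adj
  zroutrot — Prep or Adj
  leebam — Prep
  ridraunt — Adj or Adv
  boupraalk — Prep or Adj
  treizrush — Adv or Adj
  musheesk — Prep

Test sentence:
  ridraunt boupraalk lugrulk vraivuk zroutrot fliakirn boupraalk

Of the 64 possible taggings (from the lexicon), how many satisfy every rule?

10

Candidates per position — 1:ridraunt {Adj,Adv}; 2:boupraalk {Prep,Adj}; 3:lugrulk {Adv,Adj}; 4:vraivuk {Adv,Adj}; 5:zroutrot {Prep,Adj}; 6:fliakirn {Adj}; 7:boupraalk {Prep,Adj}.
There are 64 candidate sequences in total.
Checking each against the rules leaves 10 sequences.
Count = 10.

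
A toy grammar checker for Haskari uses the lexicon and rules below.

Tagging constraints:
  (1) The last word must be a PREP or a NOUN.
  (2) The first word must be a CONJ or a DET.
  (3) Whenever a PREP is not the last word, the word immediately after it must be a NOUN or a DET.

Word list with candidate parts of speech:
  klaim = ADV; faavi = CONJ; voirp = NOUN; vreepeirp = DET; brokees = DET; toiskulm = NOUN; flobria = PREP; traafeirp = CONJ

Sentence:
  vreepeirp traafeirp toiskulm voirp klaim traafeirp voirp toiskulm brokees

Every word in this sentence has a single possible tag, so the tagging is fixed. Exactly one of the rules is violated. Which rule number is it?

Fixed tagging: DET CONJ NOUN NOUN ADV CONJ NOUN NOUN DET.
Applying the rules: R1 fails, R2 ok, R3 ok.
Only rule 1 fails.

1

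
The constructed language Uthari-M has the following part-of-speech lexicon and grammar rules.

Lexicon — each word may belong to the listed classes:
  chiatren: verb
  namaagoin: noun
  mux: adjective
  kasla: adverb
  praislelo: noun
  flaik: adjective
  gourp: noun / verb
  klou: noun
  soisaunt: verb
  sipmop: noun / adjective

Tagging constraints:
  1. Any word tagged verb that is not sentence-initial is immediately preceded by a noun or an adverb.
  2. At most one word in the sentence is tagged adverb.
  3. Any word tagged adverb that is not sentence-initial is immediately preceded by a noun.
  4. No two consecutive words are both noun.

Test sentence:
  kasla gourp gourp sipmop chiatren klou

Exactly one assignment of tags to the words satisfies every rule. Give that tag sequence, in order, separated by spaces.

Candidates per position — 1:kasla {adverb}; 2:gourp {noun,verb}; 3:gourp {noun,verb}; 4:sipmop {noun,adjective}; 5:chiatren {verb}; 6:klou {noun}.
Position 4: adjective is ruled out by rule 1; that leaves noun.
Position 3: noun is ruled out by rule 4; that leaves verb.
Position 2: verb is ruled out by rule 1; that leaves noun.
That leaves exactly one tagging: adverb noun verb noun verb noun.
Checking: rule 1 ✓; rule 2 ✓; rule 3 ✓; rule 4 ✓.

adverb noun verb noun verb noun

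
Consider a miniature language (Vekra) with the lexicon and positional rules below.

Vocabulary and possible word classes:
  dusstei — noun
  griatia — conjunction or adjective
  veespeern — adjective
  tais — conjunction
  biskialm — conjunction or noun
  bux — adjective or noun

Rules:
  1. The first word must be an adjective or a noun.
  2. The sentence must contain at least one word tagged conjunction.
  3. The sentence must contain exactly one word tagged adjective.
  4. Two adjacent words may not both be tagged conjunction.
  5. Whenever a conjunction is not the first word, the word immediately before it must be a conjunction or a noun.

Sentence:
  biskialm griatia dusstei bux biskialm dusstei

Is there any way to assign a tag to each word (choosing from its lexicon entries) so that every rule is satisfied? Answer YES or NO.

Candidates per position — 1:biskialm {conjunction,noun}; 2:griatia {conjunction,adjective}; 3:dusstei {noun}; 4:bux {adjective,noun}; 5:biskialm {conjunction,noun}; 6:dusstei {noun}.
One satisfying assignment: noun conjunction noun adjective noun noun.
Rule-by-rule: rule 1 holds; rule 2 holds; rule 3 holds; rule 4 holds; rule 5 holds.

YES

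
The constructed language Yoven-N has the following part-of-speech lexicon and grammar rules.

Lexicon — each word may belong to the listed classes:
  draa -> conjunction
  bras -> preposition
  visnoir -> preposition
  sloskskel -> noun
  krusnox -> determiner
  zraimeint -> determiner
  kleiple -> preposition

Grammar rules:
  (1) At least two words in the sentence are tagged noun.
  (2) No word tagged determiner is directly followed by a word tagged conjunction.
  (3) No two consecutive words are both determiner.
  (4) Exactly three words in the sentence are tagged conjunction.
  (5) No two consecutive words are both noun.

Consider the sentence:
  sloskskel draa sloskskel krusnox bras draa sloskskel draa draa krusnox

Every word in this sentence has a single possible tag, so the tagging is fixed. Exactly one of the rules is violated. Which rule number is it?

4

Fixed tagging: noun conjunction noun determiner preposition conjunction noun conjunction conjunction determiner.
Checking each rule: R1 ok, R2 ok, R3 ok, R4 fails, R5 ok.
Only rule 4 fails.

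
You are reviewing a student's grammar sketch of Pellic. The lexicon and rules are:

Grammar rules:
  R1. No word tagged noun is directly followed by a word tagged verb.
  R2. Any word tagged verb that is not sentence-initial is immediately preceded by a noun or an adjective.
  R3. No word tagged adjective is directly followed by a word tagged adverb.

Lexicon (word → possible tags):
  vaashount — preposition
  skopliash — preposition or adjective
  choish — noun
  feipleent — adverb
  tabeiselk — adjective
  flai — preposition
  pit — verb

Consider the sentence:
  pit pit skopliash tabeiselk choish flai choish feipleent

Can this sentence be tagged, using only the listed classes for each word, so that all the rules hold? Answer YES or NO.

NO

Candidates per position — 1:pit {verb}; 2:pit {verb}; 3:skopliash {preposition,adjective}; 4:tabeiselk {adjective}; 5:choish {noun}; 6:flai {preposition}; 7:choish {noun}; 8:feipleent {adverb}.
Rule 2 cannot be satisfied by any choice of tags from the lexicon.
So there is no consistent tagging.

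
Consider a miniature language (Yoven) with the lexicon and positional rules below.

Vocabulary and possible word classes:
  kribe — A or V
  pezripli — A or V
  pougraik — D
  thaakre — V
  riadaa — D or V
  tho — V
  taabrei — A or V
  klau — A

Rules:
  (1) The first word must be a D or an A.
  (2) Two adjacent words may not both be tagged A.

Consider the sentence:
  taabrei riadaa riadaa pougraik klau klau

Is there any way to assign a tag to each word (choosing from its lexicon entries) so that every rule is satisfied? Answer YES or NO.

Candidates per position — 1:taabrei {A,V}; 2:riadaa {D,V}; 3:riadaa {D,V}; 4:pougraik {D}; 5:klau {A}; 6:klau {A}.
Rule 2 cannot be satisfied by any choice of tags from the lexicon.
So there is no consistent tagging.

NO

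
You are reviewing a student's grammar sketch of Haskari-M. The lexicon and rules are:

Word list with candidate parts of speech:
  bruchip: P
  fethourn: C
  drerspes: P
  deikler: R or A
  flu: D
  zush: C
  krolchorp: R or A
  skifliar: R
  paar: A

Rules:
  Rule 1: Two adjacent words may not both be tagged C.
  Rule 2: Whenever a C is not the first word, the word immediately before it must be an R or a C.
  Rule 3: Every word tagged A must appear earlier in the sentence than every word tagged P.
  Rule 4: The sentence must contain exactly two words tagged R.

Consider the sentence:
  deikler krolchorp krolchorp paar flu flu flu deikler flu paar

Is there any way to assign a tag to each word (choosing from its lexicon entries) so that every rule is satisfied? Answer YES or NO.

Candidates per position — 1:deikler {R,A}; 2:krolchorp {R,A}; 3:krolchorp {R,A}; 4:paar {A}; 5:flu {D}; 6:flu {D}; 7:flu {D}; 8:deikler {R,A}; 9:flu {D}; 10:paar {A}.
One satisfying assignment: R A R A D D D A D A.
Checking: rule 1 satisfied; rule 2 satisfied; rule 3 satisfied; rule 4 satisfied.

YES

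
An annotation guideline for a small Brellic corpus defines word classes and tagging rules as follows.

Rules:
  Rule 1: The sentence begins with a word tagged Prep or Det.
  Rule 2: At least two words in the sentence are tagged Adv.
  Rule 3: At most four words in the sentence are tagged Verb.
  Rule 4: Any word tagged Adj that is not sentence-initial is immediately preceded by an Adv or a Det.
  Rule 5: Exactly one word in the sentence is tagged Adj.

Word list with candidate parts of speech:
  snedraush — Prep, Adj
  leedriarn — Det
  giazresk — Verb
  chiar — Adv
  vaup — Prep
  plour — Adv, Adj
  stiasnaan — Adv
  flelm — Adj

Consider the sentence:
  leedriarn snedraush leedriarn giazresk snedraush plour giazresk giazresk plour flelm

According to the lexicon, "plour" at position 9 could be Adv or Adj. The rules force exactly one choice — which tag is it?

Candidates per position — 1:leedriarn {Det}; 2:snedraush {Prep,Adj}; 3:leedriarn {Det}; 4:giazresk {Verb}; 5:snedraush {Prep,Adj}; 6:plour {Adv,Adj}; 7:giazresk {Verb}; 8:giazresk {Verb}; 9:plour {Adv,Adj}; 10:flelm {Adj}.
If word 2 were Adj, no tagging could satisfy rule 5; so word 2 is Prep.
If word 5 were Adj, no tagging could satisfy rule 4; so word 5 is Prep.
If word 6 were Adj, no tagging could satisfy rule 2; so word 6 is Adv.
If word 9 were Adj, no tagging could satisfy rule 2; so word 9 is Adv.
That leaves exactly one tagging: Det Prep Det Verb Prep Adv Verb Verb Adv Adj.
Verifying each rule — rule 1 satisfied; rule 2 satisfied; rule 3 satisfied; rule 4 satisfied; rule 5 satisfied.

Adv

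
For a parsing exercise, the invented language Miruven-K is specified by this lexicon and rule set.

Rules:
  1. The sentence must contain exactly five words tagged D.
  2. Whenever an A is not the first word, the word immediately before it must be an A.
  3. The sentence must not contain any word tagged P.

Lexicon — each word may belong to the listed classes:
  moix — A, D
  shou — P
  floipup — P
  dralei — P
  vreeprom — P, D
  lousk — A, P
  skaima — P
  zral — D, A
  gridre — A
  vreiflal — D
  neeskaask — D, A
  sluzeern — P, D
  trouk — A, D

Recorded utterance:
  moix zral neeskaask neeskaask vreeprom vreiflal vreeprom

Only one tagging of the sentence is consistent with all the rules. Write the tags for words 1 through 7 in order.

Candidates per position — 1:moix {A,D}; 2:zral {D,A}; 3:neeskaask {D,A}; 4:neeskaask {D,A}; 5:vreeprom {P,D}; 6:vreiflal {D}; 7:vreeprom {P,D}.
Position 5: tagging it P would leave rule 3 unsatisfiable, so it must be D.
Position 7: tagging it P would leave rule 3 unsatisfiable, so it must be D.
The remaining ambiguous positions (1, 2, 3, 4) are resolved jointly — only one combination satisfies every rule.
That leaves exactly one tagging: A A D D D D D.
Checking: rule 1 ok; rule 2 ok; rule 3 ok.

A A D D D D D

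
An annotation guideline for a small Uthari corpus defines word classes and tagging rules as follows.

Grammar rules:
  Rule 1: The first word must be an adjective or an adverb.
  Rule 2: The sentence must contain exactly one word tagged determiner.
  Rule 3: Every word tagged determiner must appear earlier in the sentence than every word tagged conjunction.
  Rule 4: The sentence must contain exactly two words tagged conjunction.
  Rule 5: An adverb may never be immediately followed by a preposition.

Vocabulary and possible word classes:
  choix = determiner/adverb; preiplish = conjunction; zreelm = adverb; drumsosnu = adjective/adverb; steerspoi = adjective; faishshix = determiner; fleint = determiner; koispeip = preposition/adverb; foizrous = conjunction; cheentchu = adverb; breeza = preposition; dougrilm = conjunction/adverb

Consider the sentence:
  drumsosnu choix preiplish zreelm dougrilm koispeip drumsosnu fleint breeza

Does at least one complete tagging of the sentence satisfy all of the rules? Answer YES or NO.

Candidates per position — 1:drumsosnu {adjective,adverb}; 2:choix {determiner,adverb}; 3:preiplish {conjunction}; 4:zreelm {adverb}; 5:dougrilm {conjunction,adverb}; 6:koispeip {preposition,adverb}; 7:drumsosnu {adjective,adverb}; 8:fleint {determiner}; 9:breeza {preposition}.
Rule 3 cannot be satisfied by any choice of tags from the lexicon.
So there is no consistent tagging.

NO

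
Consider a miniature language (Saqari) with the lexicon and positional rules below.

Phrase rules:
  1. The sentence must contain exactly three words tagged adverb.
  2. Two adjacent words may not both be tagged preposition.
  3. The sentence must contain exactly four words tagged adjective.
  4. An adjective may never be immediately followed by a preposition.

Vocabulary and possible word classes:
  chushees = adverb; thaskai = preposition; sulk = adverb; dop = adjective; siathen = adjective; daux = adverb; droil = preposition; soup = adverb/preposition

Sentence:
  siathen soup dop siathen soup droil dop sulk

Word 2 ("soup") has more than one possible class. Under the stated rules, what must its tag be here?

Candidates per position — 1:siathen {adjective}; 2:soup {adverb,preposition}; 3:dop {adjective}; 4:siathen {adjective}; 5:soup {adverb,preposition}; 6:droil {preposition}; 7:dop {adjective}; 8:sulk {adverb}.
Word 2 cannot be preposition — rule 1 would then fail for every completion. It is adverb.
Word 5 cannot be preposition — rule 1 would then fail for every completion. It is adverb.
The only consistent sequence is: adjective adverb adjective adjective adverb preposition adjective adverb.
Checking: rule 1 ok; rule 2 ok; rule 3 ok; rule 4 ok.

adverb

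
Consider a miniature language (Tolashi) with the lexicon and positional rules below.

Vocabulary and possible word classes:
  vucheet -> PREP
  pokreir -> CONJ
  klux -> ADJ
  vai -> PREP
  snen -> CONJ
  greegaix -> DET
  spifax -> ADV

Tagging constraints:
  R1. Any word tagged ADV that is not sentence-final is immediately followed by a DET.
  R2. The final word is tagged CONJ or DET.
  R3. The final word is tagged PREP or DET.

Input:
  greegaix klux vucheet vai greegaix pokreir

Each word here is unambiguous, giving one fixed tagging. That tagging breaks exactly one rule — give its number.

3

Fixed tagging: DET ADJ PREP PREP DET CONJ.
Checking each rule: R1 ok, R2 ok, R3 fails.
Only rule 3 fails.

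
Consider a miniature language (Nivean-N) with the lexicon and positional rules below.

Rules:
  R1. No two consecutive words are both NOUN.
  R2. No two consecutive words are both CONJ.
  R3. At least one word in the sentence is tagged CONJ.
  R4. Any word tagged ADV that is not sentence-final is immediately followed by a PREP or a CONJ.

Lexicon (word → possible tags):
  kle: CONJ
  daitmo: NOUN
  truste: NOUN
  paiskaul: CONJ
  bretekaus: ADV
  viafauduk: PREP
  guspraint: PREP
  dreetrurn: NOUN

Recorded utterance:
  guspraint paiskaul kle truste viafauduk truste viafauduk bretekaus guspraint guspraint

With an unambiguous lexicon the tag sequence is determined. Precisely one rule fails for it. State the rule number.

Fixed tagging: PREP CONJ CONJ NOUN PREP NOUN PREP ADV PREP PREP.
Checking each rule: R1 pass, R2 fail, R3 pass, R4 pass.
Only rule 2 fails.

2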